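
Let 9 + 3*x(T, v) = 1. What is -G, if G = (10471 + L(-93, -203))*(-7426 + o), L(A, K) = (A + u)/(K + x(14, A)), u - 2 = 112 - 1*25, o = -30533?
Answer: 245238636621/617 ≈ 3.9747e+8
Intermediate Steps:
x(T, v) = -8/3 (x(T, v) = -3 + (1/3)*1 = -3 + 1/3 = -8/3)
u = 89 (u = 2 + (112 - 1*25) = 2 + (112 - 25) = 2 + 87 = 89)
L(A, K) = (89 + A)/(-8/3 + K) (L(A, K) = (A + 89)/(K - 8/3) = (89 + A)/(-8/3 + K))
G = -245238636621/617 (G = (10471 + 3*(89 - 93)/(-8 + 3*(-203)))*(-7426 - 30533) = (10471 + 3*(-4)/(-8 - 609))*(-37959) = (10471 + 3*(-4)/(-617))*(-37959) = (10471 + 3*(-1/617)*(-4))*(-37959) = (10471 + 12/617)*(-37959) = (6460619/617)*(-37959) = -245238636621/617 ≈ -3.9747e+8)
-G = -1*(-245238636621/617) = 245238636621/617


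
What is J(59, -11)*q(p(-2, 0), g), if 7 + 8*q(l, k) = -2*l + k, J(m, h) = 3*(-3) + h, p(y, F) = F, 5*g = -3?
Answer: 19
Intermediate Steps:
g = -⅗ (g = (⅕)*(-3) = -⅗ ≈ -0.60000)
J(m, h) = -9 + h
q(l, k) = -7/8 - l/4 + k/8 (q(l, k) = -7/8 + (-2*l + k)/8 = -7/8 + (k - 2*l)/8 = -7/8 + (-l/4 + k/8) = -7/8 - l/4 + k/8)
J(59, -11)*q(p(-2, 0), g) = (-9 - 11)*(-7/8 - ¼*0 + (⅛)*(-⅗)) = -20*(-7/8 + 0 - 3/40) = -20*(-19/20) = 19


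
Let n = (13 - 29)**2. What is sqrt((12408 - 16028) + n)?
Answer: 58*I ≈ 58.0*I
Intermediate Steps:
n = 256 (n = (-16)**2 = 256)
sqrt((12408 - 16028) + n) = sqrt((12408 - 16028) + 256) = sqrt(-3620 + 256) = sqrt(-3364) = 58*I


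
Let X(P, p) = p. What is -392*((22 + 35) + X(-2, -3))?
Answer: -21168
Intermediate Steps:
-392*((22 + 35) + X(-2, -3)) = -392*((22 + 35) - 3) = -392*(57 - 3) = -392*54 = -21168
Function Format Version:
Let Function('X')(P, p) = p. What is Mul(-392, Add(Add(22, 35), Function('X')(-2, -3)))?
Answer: -21168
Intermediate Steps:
Mul(-392, Add(Add(22, 35), Function('X')(-2, -3))) = Mul(-392, Add(Add(22, 35), -3)) = Mul(-392, Add(57, -3)) = Mul(-392, 54) = -21168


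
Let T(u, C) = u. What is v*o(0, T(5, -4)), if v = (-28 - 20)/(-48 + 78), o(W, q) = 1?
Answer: -8/5 ≈ -1.6000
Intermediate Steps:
v = -8/5 (v = -48/30 = -48*1/30 = -8/5 ≈ -1.6000)
v*o(0, T(5, -4)) = -8/5*1 = -8/5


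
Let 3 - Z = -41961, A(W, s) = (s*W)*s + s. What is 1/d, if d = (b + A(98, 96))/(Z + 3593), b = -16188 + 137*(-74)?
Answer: 45557/876938 ≈ 0.051950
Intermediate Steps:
A(W, s) = s + W*s² (A(W, s) = (W*s)*s + s = W*s² + s = s + W*s²)
Z = 41964 (Z = 3 - 1*(-41961) = 3 + 41961 = 41964)
b = -26326 (b = -16188 - 10138 = -26326)
d = 876938/45557 (d = (-26326 + 96*(1 + 98*96))/(41964 + 3593) = (-26326 + 96*(1 + 9408))/45557 = (-26326 + 96*9409)*(1/45557) = (-26326 + 903264)*(1/45557) = 876938*(1/45557) = 876938/45557 ≈ 19.249)
1/d = 1/(876938/45557) = 45557/876938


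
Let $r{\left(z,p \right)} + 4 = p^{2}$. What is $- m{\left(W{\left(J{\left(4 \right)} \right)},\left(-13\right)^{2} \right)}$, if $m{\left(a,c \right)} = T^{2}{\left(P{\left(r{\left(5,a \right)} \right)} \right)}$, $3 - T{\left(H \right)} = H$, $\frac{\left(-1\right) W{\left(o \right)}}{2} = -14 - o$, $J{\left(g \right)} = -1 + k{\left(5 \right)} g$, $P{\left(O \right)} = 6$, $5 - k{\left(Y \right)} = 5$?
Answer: $-9$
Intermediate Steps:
$k{\left(Y \right)} = 0$ ($k{\left(Y \right)} = 5 - 5 = 0$)
$r{\left(z,p \right)} = -4 + p^{2}$
$J{\left(g \right)} = -1$ ($J{\left(g \right)} = -1 + 0 g = -1 + 0 = -1$)
$W{\left(o \right)} = 28 + 2 o$ ($W{\left(o \right)} = - 2 \left(-14 - o\right) = 28 + 2 o$)
$T{\left(H \right)} = 3 - H$
$m{\left(a,c \right)} = 9$ ($m{\left(a,c \right)} = \left(3 - 6\right)^{2} = \left(-3\right)^{2} = 9$)
$- m{\left(W{\left(J{\left(4 \right)} \right)},\left(-13\right)^{2} \right)} = \left(-1\right) 9 = -9$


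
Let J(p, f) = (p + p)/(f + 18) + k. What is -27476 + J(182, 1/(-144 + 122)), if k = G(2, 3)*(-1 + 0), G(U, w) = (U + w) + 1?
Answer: -10847382/395 ≈ -27462.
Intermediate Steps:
G(U, w) = 1 + U + w
k = -6 (k = (1 + 2 + 3)*(-1 + 0) = 6*(-1) = -6)
J(p, f) = -6 + 2*p/(18 + f) (J(p, f) = (p + p)/(f + 18) - 6 = (2*p)/(18 + f) - 6 = 2*p/(18 + f) - 6 = -6 + 2*p/(18 + f))
-27476 + J(182, 1/(-144 + 122)) = -27476 + 2*(-54 + 182 - 3/(-144 + 122))/(18 + 1/(-144 + 122)) = -27476 + 2*(-54 + 182 - 3/(-22))/(18 + 1/(-22)) = -27476 + 2*(-54 + 182 - 3*(-1/22))/(18 - 1/22) = -27476 + 2*(-54 + 182 + 3/22)/(395/22) = -27476 + 2*(22/395)*(2819/22) = -27476 + 5638/395 = -10847382/395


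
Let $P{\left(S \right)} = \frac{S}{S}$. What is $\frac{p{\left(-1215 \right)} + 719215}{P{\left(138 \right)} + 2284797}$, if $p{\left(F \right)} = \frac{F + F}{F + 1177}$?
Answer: $\frac{6833150}{21705581} \approx 0.31481$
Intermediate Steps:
$P{\left(S \right)} = 1$
$p{\left(F \right)} = \frac{2 F}{1177 + F}$
$\frac{p{\left(-1215 \right)} + 719215}{P{\left(138 \right)} + 2284797} = \frac{2 \left(-1215\right) \frac{1}{1177 - 1215} + 719215}{1 + 2284797} = \frac{2 \left(-1215\right) \frac{1}{-38} + 719215}{2284798} = \left(2 \left(-1215\right) \left(- \frac{1}{38}\right) + 719215\right) \frac{1}{2284798} = \left(\frac{1215}{19} + 719215\right) \frac{1}{2284798} = \frac{13666300}{19} \cdot \frac{1}{2284798} = \frac{6833150}{21705581}$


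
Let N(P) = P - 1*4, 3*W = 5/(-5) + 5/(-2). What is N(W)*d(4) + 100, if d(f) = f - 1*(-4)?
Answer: 176/3 ≈ 58.667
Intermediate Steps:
d(f) = 4 + f (d(f) = f + 4 = 4 + f)
W = -7/6 (W = (5/(-5) + 5/(-2))/3 = (5*(-⅕) + 5*(-½))/3 = (-1 - 5/2)/3 = (⅓)*(-7/2) = -7/6 ≈ -1.1667)
N(P) = -4 + P (N(P) = P - 4 = -4 + P)
N(W)*d(4) + 100 = (-4 - 7/6)*(4 + 4) + 100 = -31/6*8 + 100 = -124/3 + 100 = 176/3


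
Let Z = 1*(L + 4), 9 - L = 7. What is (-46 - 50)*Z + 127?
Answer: -449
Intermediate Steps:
L = 2 (L = 9 - 1*7 = 9 - 7 = 2)
Z = 6 (Z = 1*(2 + 4) = 1*6 = 6)
(-46 - 50)*Z + 127 = (-46 - 50)*6 + 127 = -96*6 + 127 = -576 + 127 = -449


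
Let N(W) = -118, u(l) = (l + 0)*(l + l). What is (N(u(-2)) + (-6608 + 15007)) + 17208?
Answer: 25489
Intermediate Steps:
u(l) = 2*l² (u(l) = l*(2*l) = 2*l²)
(N(u(-2)) + (-6608 + 15007)) + 17208 = (-118 + (-6608 + 15007)) + 17208 = (-118 + 8399) + 17208 = 8281 + 17208 = 25489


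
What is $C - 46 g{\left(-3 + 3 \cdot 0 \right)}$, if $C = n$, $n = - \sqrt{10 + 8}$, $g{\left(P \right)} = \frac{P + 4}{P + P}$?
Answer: $\frac{23}{3} - 3 \sqrt{2} \approx 3.424$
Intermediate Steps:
$g{\left(P \right)} = \frac{4 + P}{2 P}$
$n = - 3 \sqrt{2}$ ($n = - \sqrt{18} = - 3 \sqrt{2} \approx -4.2426$)
$C = - 3 \sqrt{2} \approx -4.2426$
$C - 46 g{\left(-3 + 3 \cdot 0 \right)} = - 3 \sqrt{2} - 46 \frac{4 + \left(-3 + 3 \cdot 0\right)}{2 \left(-3 + 3 \cdot 0\right)} = - 3 \sqrt{2} - 46 \frac{4 + \left(-3 + 0\right)}{2 \left(-3 + 0\right)} = - 3 \sqrt{2} - 46 \frac{4 - 3}{2 \left(-3\right)} = - 3 \sqrt{2} - 46 \cdot \frac{1}{2} \left(- \frac{1}{3}\right) 1 = - 3 \sqrt{2} - - \frac{23}{3} = - 3 \sqrt{2} + \frac{23}{3} = \frac{23}{3} - 3 \sqrt{2}$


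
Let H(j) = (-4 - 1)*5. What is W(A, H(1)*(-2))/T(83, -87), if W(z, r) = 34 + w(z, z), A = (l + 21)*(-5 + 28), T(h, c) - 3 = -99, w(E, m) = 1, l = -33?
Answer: -35/96 ≈ -0.36458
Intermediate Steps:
T(h, c) = -96 (T(h, c) = 3 - 99 = -96)
H(j) = -25 (H(j) = -5*5 = -25)
A = -276 (A = (-33 + 21)*(-5 + 28) = -12*23 = -276)
W(z, r) = 35 (W(z, r) = 34 + 1 = 35)
W(A, H(1)*(-2))/T(83, -87) = 35/(-96) = 35*(-1/96) = -35/96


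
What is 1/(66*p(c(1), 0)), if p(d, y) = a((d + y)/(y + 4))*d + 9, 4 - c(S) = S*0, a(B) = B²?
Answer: 1/858 ≈ 0.0011655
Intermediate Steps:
c(S) = 4 (c(S) = 4 - S*0 = 4 - 1*0 = 4 + 0 = 4)
p(d, y) = 9 + d*(d + y)²/(4 + y)² (p(d, y) = ((d + y)/(y + 4))²*d + 9 = ((d + y)/(4 + y))²*d + 9 = ((d + y)²/(4 + y)²)*d + 9 = d*(d + y)²/(4 + y)² + 9 = 9 + d*(d + y)²/(4 + y)²)
1/(66*p(c(1), 0)) = 1/(66*(9 + 4*(4 + 0)²/(4 + 0)²)) = 1/(66*(9 + 4*4²/4²)) = 1/(66*(9 + 4*(1/16)*16)) = 1/(66*(9 + 4)) = 1/(66*13) = 1/858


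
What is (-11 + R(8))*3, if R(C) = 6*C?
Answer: 111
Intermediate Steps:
(-11 + R(8))*3 = (-11 + 6*8)*3 = (-11 + 48)*3 = 37*3 = 111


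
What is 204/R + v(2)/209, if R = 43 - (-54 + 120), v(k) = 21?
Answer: -42153/4807 ≈ -8.7691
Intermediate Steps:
R = -23 (R = 43 - 1*66 = 43 - 66 = -23)
204/R + v(2)/209 = 204/(-23) + 21/209 = 204*(-1/23) + 21*(1/209) = -204/23 + 21/209 = -42153/4807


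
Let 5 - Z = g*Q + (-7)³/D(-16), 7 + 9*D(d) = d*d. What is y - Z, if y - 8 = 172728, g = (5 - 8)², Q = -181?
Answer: 14200437/83 ≈ 1.7109e+5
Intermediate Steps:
g = 9 (g = (-3)² = 9)
D(d) = -7/9 + d²/9 (D(d) = -7/9 + (d*d)/9 = -7/9 + d²/9)
y = 172736 (y = 8 + 172728 = 172736)
Z = 136651/83 (Z = 5 - (9*(-181) + (-7)³/(-7/9 + (⅑)*(-16)²)) = 5 - (-1629 - 343/(-7/9 + (⅑)*256)) = 5 - (-1629 - 343/(-7/9 + 256/9)) = 5 - (-1629 - 343/83/3) = 5 - (-1629 - 343*3/83) = 5 - (-1629 - 1029/83) = 5 - 1*(-136236/83) = 5 + 136236/83 = 136651/83 ≈ 1646.4)
y - Z = 172736 - 1*136651/83 = 172736 - 136651/83 = 14200437/83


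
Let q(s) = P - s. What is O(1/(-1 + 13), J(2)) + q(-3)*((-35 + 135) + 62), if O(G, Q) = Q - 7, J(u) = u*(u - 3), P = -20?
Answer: -2763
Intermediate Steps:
J(u) = u*(-3 + u)
O(G, Q) = -7 + Q
q(s) = -20 - s
O(1/(-1 + 13), J(2)) + q(-3)*((-35 + 135) + 62) = (-7 + 2*(-3 + 2)) + (-20 - 1*(-3))*((-35 + 135) + 62) = (-7 + 2*(-1)) + (-20 + 3)*(100 + 62) = (-7 - 2) - 17*162 = -9 - 2754 = -2763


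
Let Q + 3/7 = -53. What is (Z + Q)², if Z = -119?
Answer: 1456849/49 ≈ 29732.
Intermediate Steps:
Q = -374/7 (Q = -3/7 - 53 = -374/7 ≈ -53.429)
(Z + Q)² = (-119 - 374/7)² = (-1207/7)² = 1456849/49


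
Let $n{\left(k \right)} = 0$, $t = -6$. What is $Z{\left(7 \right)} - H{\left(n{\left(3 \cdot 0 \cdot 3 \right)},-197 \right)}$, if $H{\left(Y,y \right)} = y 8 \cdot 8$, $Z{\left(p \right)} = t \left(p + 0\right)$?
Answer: $12566$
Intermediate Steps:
$Z{\left(p \right)} = - 6 p$ ($Z{\left(p \right)} = - 6 \left(p + 0\right) = - 6 p$)
$H{\left(Y,y \right)} = 64 y$ ($H{\left(Y,y \right)} = 8 y 8 = 64 y$)
$Z{\left(7 \right)} - H{\left(n{\left(3 \cdot 0 \cdot 3 \right)},-197 \right)} = \left(-6\right) 7 - 64 \left(-197\right) = -42 - -12608 = -42 + 12608 = 12566$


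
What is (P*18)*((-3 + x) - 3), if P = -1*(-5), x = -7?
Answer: -1170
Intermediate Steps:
P = 5
(P*18)*((-3 + x) - 3) = (5*18)*((-3 - 7) - 3) = 90*(-10 - 3) = 90*(-13) = -1170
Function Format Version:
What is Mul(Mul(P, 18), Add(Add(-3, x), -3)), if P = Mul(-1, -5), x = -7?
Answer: -1170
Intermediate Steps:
P = 5
Mul(Mul(P, 18), Add(Add(-3, x), -3)) = Mul(Mul(5, 18), Add(Add(-3, -7), -3)) = Mul(90, Add(-10, -3)) = Mul(90, -13) = -1170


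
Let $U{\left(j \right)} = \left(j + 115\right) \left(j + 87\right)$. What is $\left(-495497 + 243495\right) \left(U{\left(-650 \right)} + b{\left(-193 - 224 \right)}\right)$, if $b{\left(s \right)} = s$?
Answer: $-75799177576$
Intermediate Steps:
$U{\left(j \right)} = \left(87 + j\right) \left(115 + j\right)$ ($U{\left(j \right)} = \left(115 + j\right) \left(87 + j\right) = \left(87 + j\right) \left(115 + j\right)$)
$\left(-495497 + 243495\right) \left(U{\left(-650 \right)} + b{\left(-193 - 224 \right)}\right) = \left(-495497 + 243495\right) \left(\left(10005 + \left(-650\right)^{2} + 202 \left(-650\right)\right) - 417\right) = - 252002 \left(\left(10005 + 422500 - 131300\right) - 417\right) = - 252002 \left(301205 - 417\right) = \left(-252002\right) 300788 = -75799177576$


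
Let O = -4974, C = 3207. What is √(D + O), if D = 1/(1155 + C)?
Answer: I*√94640512494/4362 ≈ 70.527*I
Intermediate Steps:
D = 1/4362 (D = 1/(1155 + 3207) = 1/4362 ≈ 0.00022925)
√(D + O) = √(1/4362 - 4974) = √(-21696587/4362) = I*√94640512494/4362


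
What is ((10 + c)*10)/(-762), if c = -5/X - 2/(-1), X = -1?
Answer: -85/381 ≈ -0.22310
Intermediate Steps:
c = 7 (c = -5/(-1) - 2/(-1) = -5*(-1) - 2*(-1) = 5 + 2 = 7)
((10 + c)*10)/(-762) = ((10 + 7)*10)/(-762) = (17*10)*(-1/762) = 170*(-1/762) = -85/381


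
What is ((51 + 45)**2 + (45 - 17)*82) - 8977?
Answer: 2535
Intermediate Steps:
((51 + 45)**2 + (45 - 17)*82) - 8977 = (96**2 + 28*82) - 8977 = (9216 + 2296) - 8977 = 11512 - 8977 = 2535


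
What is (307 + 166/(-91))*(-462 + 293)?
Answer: -361023/7 ≈ -51575.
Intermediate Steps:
(307 + 166/(-91))*(-462 + 293) = (307 + 166*(-1/91))*(-169) = (307 - 166/91)*(-169) = (27771/91)*(-169) = -361023/7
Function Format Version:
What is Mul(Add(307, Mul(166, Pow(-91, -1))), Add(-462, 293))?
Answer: Rational(-361023, 7) ≈ -51575.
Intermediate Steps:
Mul(Add(307, Mul(166, Pow(-91, -1))), Add(-462, 293)) = Mul(Add(307, Mul(166, Rational(-1, 91))), -169) = Mul(Add(307, Rational(-166, 91)), -169) = Mul(Rational(27771, 91), -169) = Rational(-361023, 7)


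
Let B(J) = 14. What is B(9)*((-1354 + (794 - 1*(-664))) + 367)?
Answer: 6594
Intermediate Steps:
B(9)*((-1354 + (794 - 1*(-664))) + 367) = 14*((-1354 + (794 - 1*(-664))) + 367) = 14*((-1354 + (794 + 664)) + 367) = 14*((-1354 + 1458) + 367) = 14*(104 + 367) = 14*471 = 6594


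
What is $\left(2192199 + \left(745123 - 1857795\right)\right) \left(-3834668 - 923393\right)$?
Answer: $-5136455317147$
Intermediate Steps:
$\left(2192199 + \left(745123 - 1857795\right)\right) \left(-3834668 - 923393\right) = \left(2192199 - 1112672\right) \left(-4758061\right) = 1079527 \left(-4758061\right) = -5136455317147$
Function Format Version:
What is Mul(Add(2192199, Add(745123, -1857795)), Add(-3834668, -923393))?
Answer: -5136455317147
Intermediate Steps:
Mul(Add(2192199, Add(745123, -1857795)), Add(-3834668, -923393)) = Mul(Add(2192199, -1112672), -4758061) = Mul(1079527, -4758061) = -5136455317147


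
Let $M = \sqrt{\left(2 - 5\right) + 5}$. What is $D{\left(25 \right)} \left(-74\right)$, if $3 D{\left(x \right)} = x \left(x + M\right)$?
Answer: $- \frac{46250}{3} - \frac{1850 \sqrt{2}}{3} \approx -16289.0$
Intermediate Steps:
$M = \sqrt{2}$ ($M = \sqrt{-3 + 5} = \sqrt{2} \approx 1.4142$)
$D{\left(x \right)} = \frac{x \left(x + \sqrt{2}\right)}{3}$
$D{\left(25 \right)} \left(-74\right) = \frac{1}{3} \cdot 25 \left(25 + \sqrt{2}\right) \left(-74\right) = \left(\frac{625}{3} + \frac{25 \sqrt{2}}{3}\right) \left(-74\right) = - \frac{46250}{3} - \frac{1850 \sqrt{2}}{3}$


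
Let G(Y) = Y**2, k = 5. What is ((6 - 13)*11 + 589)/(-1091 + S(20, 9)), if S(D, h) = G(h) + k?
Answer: -512/1005 ≈ -0.50945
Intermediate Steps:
S(D, h) = 5 + h**2 (S(D, h) = h**2 + 5 = 5 + h**2)
((6 - 13)*11 + 589)/(-1091 + S(20, 9)) = ((6 - 13)*11 + 589)/(-1091 + (5 + 9**2)) = (-7*11 + 589)/(-1091 + (5 + 81)) = (-77 + 589)/(-1091 + 86) = 512/(-1005) = -1/1005*512 = -512/1005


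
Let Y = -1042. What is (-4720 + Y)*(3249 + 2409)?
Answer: -32601396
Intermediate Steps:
(-4720 + Y)*(3249 + 2409) = (-4720 - 1042)*(3249 + 2409) = -5762*5658 = -32601396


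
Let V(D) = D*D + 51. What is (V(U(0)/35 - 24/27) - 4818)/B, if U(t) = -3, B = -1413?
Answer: 472911326/140204925 ≈ 3.3730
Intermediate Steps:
V(D) = 51 + D**2 (V(D) = D**2 + 51 = 51 + D**2)
(V(U(0)/35 - 24/27) - 4818)/B = ((51 + (-3/35 - 24/27)**2) - 4818)/(-1413) = ((51 + (-3*1/35 - 24*1/27)**2) - 4818)*(-1/1413) = ((51 + (-3/35 - 8/9)**2) - 4818)*(-1/1413) = ((51 + (-307/315)**2) - 4818)*(-1/1413) = ((51 + 94249/99225) - 4818)*(-1/1413) = (5154724/99225 - 4818)*(-1/1413) = -472911326/99225*(-1/1413) = 472911326/140204925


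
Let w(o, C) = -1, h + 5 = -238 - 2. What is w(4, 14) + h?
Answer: -246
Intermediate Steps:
h = -245 (h = -5 + (-238 - 2) = -5 - 240 = -245)
w(4, 14) + h = -1 - 245 = -246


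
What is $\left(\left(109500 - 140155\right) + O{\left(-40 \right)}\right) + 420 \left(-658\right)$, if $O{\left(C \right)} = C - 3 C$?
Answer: $-306935$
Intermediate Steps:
$O{\left(C \right)} = - 2 C$
$\left(\left(109500 - 140155\right) + O{\left(-40 \right)}\right) + 420 \left(-658\right) = \left(\left(109500 - 140155\right) - -80\right) + 420 \left(-658\right) = \left(\left(109500 - 140155\right) + 80\right) - 276360 = \left(-30655 + 80\right) - 276360 = -30575 - 276360 = -306935$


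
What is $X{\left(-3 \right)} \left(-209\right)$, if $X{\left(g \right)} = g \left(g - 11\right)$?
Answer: $-8778$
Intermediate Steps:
$X{\left(g \right)} = g \left(-11 + g\right)$
$X{\left(-3 \right)} \left(-209\right) = - 3 \left(-11 - 3\right) \left(-209\right) = \left(-3\right) \left(-14\right) \left(-209\right) = 42 \left(-209\right) = -8778$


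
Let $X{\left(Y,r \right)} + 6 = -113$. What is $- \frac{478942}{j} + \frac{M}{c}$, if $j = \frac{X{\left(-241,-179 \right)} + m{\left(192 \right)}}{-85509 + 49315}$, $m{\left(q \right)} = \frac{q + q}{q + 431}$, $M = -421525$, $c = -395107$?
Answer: $- \frac{4266996366078695103}{29140326571} \approx -1.4643 \cdot 10^{8}$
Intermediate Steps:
$X{\left(Y,r \right)} = -119$ ($X{\left(Y,r \right)} = -6 - 113 = -119$)
$m{\left(q \right)} = \frac{2 q}{431 + q}$
$j = \frac{73753}{22548862}$ ($j = \frac{-119 + 2 \cdot 192 \frac{1}{431 + 192}}{-85509 + 49315} = \frac{-119 + 2 \cdot 192 \cdot \frac{1}{623}}{-36194} = \left(-119 + 2 \cdot 192 \cdot \frac{1}{623}\right) \left(- \frac{1}{36194}\right) = \left(-119 + \frac{384}{623}\right) \left(- \frac{1}{36194}\right) = \left(- \frac{73753}{623}\right) \left(- \frac{1}{36194}\right) = \frac{73753}{22548862} \approx 0.0032708$)
$- \frac{478942}{j} + \frac{M}{c} = - \frac{478942}{\frac{73753}{22548862}} - \frac{421525}{-395107} = \left(-478942\right) \frac{22548862}{73753} - - \frac{421525}{395107} = - \frac{10799597064004}{73753} + \frac{421525}{395107} = - \frac{4266996366078695103}{29140326571}$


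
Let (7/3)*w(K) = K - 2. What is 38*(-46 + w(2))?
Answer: -1748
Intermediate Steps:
w(K) = -6/7 + 3*K/7 (w(K) = 3*(K - 2)/7 = 3*(-2 + K)/7 = -6/7 + 3*K/7)
38*(-46 + w(2)) = 38*(-46 + (-6/7 + (3/7)*2)) = 38*(-46 + (-6/7 + 6/7)) = 38*(-46 + 0) = 38*(-46) = -1748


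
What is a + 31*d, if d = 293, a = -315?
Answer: 8768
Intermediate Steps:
a + 31*d = -315 + 31*293 = -315 + 9083 = 8768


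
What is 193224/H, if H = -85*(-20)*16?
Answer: 24153/3400 ≈ 7.1038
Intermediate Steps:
H = 27200 (H = 1700*16 = 27200)
193224/H = 193224/27200 = 193224*(1/27200) = 24153/3400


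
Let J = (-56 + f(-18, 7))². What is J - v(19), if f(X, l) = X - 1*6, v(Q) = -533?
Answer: 6933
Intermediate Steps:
f(X, l) = -6 + X (f(X, l) = X - 6 = -6 + X)
J = 6400 (J = (-56 + (-6 - 18))² = (-56 - 24)² = (-80)² = 6400)
J - v(19) = 6400 - 1*(-533) = 6400 + 533 = 6933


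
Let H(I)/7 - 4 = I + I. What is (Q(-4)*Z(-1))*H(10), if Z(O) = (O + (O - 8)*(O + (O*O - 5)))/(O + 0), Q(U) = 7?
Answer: -51744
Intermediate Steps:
Z(O) = (O + (-8 + O)*(-5 + O + O²))/O (Z(O) = (O + (-8 + O)*(O + (O² - 5)))/O = (O + (-8 + O)*(O + (-5 + O²)))/O = (O + (-8 + O)*(-5 + O + O²))/O)
H(I) = 28 + 14*I (H(I) = 28 + 7*(I + I) = 28 + 7*(2*I) = 28 + 14*I)
(Q(-4)*Z(-1))*H(10) = (7*(-12 + (-1)² - 7*(-1) + 40/(-1)))*(28 + 14*10) = (7*(-12 + 1 + 7 + 40*(-1)))*(28 + 140) = (7*(-12 + 1 + 7 - 40))*168 = (7*(-44))*168 = -308*168 = -51744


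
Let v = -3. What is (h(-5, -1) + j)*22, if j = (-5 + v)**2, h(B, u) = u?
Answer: 1386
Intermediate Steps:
j = 64 (j = (-5 - 3)**2 = (-8)**2 = 64)
(h(-5, -1) + j)*22 = (-1 + 64)*22 = 63*22 = 1386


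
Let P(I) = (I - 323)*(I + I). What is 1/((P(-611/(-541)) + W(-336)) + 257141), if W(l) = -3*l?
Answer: 292681/75342518165 ≈ 3.8847e-6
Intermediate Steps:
P(I) = 2*I*(-323 + I) (P(I) = (-323 + I)*(2*I) = 2*I*(-323 + I))
1/((P(-611/(-541)) + W(-336)) + 257141) = 1/((2*(-611/(-541))*(-323 - 611/(-541)) - 3*(-336)) + 257141) = 1/((2*(-611*(-1/541))*(-323 - 611*(-1/541)) + 1008) + 257141) = 1/((2*(611/541)*(-323 + 611/541) + 1008) + 257141) = 1/((2*(611/541)*(-174132/541) + 1008) + 257141) = 1/((-212789304/292681 + 1008) + 257141) = 1/(82233144/292681 + 257141) = 1/(75342518165/292681) = 292681/75342518165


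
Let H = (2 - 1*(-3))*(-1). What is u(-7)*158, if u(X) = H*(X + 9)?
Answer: -1580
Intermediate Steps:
H = -5 (H = (2 + 3)*(-1) = 5*(-1) = -5)
u(X) = -45 - 5*X (u(X) = -5*(X + 9) = -5*(9 + X) = -45 - 5*X)
u(-7)*158 = (-45 - 5*(-7))*158 = (-45 + 35)*158 = -10*158 = -1580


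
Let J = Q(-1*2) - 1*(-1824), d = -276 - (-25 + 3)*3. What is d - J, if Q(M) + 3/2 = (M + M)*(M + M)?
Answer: -4097/2 ≈ -2048.5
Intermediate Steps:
d = -210 (d = -276 - (-22)*3 = -276 - 1*(-66) = -276 + 66 = -210)
Q(M) = -3/2 + 4*M² (Q(M) = -3/2 + (M + M)*(M + M) = -3/2 + (2*M)*(2*M) = -3/2 + 4*M²)
J = 3677/2 (J = (-3/2 + 4*(-1*2)²) - 1*(-1824) = (-3/2 + 4*(-2)²) + 1824 = (-3/2 + 4*4) + 1824 = (-3/2 + 16) + 1824 = 29/2 + 1824 = 3677/2 ≈ 1838.5)
d - J = -210 - 1*3677/2 = -210 - 3677/2 = -4097/2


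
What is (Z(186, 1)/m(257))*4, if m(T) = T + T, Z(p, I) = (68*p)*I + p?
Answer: 25668/257 ≈ 99.875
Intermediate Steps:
Z(p, I) = p + 68*I*p (Z(p, I) = 68*I*p + p = p + 68*I*p)
m(T) = 2*T
(Z(186, 1)/m(257))*4 = ((186*(1 + 68*1))/((2*257)))*4 = ((186*(1 + 68))/514)*4 = ((186*69)*(1/514))*4 = (12834*(1/514))*4 = (6417/257)*4 = 25668/257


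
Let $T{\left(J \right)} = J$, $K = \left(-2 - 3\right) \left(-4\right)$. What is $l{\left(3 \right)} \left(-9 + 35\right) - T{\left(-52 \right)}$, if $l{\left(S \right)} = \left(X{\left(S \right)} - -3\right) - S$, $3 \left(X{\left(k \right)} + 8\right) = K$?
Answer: $\frac{52}{3} \approx 17.333$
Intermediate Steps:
$K = 20$ ($K = \left(-5\right) \left(-4\right) = 20$)
$X{\left(k \right)} = - \frac{4}{3}$ ($X{\left(k \right)} = -8 + \frac{1}{3} \cdot 20 = -8 + \frac{20}{3} = - \frac{4}{3}$)
$l{\left(S \right)} = \frac{5}{3} - S$ ($l{\left(S \right)} = \left(- \frac{4}{3} - -3\right) - S = \left(- \frac{4}{3} + 3\right) - S = \frac{5}{3} - S$)
$l{\left(3 \right)} \left(-9 + 35\right) - T{\left(-52 \right)} = \left(\frac{5}{3} - 3\right) \left(-9 + 35\right) - -52 = \left(\frac{5}{3} - 3\right) 26 + 52 = \left(- \frac{4}{3}\right) 26 + 52 = - \frac{104}{3} + 52 = \frac{52}{3}$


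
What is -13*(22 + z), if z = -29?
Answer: 91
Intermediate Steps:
-13*(22 + z) = -13*(22 - 29) = -13*(-7) = 91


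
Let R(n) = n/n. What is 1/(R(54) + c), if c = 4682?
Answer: 1/4683 ≈ 0.00021354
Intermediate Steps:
R(n) = 1
1/(R(54) + c) = 1/(1 + 4682) = 1/4683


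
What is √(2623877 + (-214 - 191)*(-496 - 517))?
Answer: √3034142 ≈ 1741.9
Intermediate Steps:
√(2623877 + (-214 - 191)*(-496 - 517)) = √(2623877 - 405*(-1013)) = √(2623877 + 410265) = √3034142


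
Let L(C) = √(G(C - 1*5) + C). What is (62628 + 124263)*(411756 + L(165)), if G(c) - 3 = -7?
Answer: 76953490596 + 186891*√161 ≈ 7.6956e+10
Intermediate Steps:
G(c) = -4 (G(c) = 3 - 7 = -4)
L(C) = √(-4 + C)
(62628 + 124263)*(411756 + L(165)) = (62628 + 124263)*(411756 + √(-4 + 165)) = 186891*(411756 + √161) = 76953490596 + 186891*√161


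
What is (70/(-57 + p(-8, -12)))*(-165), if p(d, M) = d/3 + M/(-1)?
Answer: 3150/13 ≈ 242.31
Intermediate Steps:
p(d, M) = -M + d/3 (p(d, M) = d*(1/3) + M*(-1) = d/3 - M = -M + d/3)
(70/(-57 + p(-8, -12)))*(-165) = (70/(-57 + (-1*(-12) + (1/3)*(-8))))*(-165) = (70/(-57 + (12 - 8/3)))*(-165) = (70/(-57 + 28/3))*(-165) = (70/(-143/3))*(-165) = (70*(-3/143))*(-165) = -210/143*(-165) = 3150/13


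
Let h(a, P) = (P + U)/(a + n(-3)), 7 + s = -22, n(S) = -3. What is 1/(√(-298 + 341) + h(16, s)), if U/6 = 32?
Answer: 2119/19302 - 169*√43/19302 ≈ 0.052367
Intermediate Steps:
U = 192 (U = 6*32 = 192)
s = -29 (s = -7 - 22 = -29)
h(a, P) = (192 + P)/(-3 + a) (h(a, P) = (P + 192)/(a - 3) = (192 + P)/(-3 + a))
1/(√(-298 + 341) + h(16, s)) = 1/(√(-298 + 341) + (192 - 29)/(-3 + 16)) = 1/(√43 + 163/13) = 1/(163/13 + √43)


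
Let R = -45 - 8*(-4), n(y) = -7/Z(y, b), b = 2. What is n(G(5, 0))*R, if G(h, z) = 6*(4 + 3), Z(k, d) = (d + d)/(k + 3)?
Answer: 4095/4 ≈ 1023.8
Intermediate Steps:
Z(k, d) = 2*d/(3 + k) (Z(k, d) = (2*d)/(3 + k) = 2*d/(3 + k))
G(h, z) = 42 (G(h, z) = 6*7 = 42)
n(y) = -21/4 - 7*y/4 (n(y) = -(21/4 + 7*y/4) = -7*(¾ + y/4) = -21/4 - 7*y/4)
R = -13 (R = -45 + 32 = -13)
n(G(5, 0))*R = (-21/4 - 7/4*42)*(-13) = (-21/4 - 147/2)*(-13) = -315/4*(-13) = 4095/4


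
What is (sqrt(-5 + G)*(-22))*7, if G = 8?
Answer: -154*sqrt(3) ≈ -266.74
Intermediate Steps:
(sqrt(-5 + G)*(-22))*7 = (sqrt(-5 + 8)*(-22))*7 = (sqrt(3)*(-22))*7 = -22*sqrt(3)*7 = -154*sqrt(3)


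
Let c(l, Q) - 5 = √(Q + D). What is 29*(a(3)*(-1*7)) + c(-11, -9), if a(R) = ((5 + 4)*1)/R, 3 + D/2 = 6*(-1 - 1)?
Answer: -604 + I*√39 ≈ -604.0 + 6.245*I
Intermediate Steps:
D = -30 (D = -6 + 2*(6*(-1 - 1)) = -6 + 2*(6*(-2)) = -6 + 2*(-12) = -6 - 24 = -30)
c(l, Q) = 5 + √(-30 + Q) (c(l, Q) = 5 + √(Q - 30) = 5 + √(-30 + Q))
a(R) = 9/R (a(R) = (9*1)/R = 9/R)
29*(a(3)*(-1*7)) + c(-11, -9) = 29*((9/3)*(-1*7)) + (5 + √(-30 - 9)) = 29*((9*(⅓))*(-7)) + (5 + √(-39)) = 29*(3*(-7)) + (5 + I*√39) = 29*(-21) + (5 + I*√39) = -609 + (5 + I*√39) = -604 + I*√39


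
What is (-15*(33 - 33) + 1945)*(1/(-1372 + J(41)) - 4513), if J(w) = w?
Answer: -11683233780/1331 ≈ -8.7778e+6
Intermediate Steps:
(-15*(33 - 33) + 1945)*(1/(-1372 + J(41)) - 4513) = (-15*(33 - 33) + 1945)*(1/(-1372 + 41) - 4513) = (-15*0 + 1945)*(1/(-1331) - 4513) = (0 + 1945)*(-1/1331 - 4513) = 1945*(-6006804/1331) = -11683233780/1331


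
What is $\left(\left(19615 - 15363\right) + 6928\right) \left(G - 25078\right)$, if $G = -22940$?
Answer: $-536841240$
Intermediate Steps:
$\left(\left(19615 - 15363\right) + 6928\right) \left(G - 25078\right) = \left(\left(19615 - 15363\right) + 6928\right) \left(-22940 - 25078\right) = \left(\left(19615 - 15363\right) + 6928\right) \left(-48018\right) = \left(4252 + 6928\right) \left(-48018\right) = 11180 \left(-48018\right) = -536841240$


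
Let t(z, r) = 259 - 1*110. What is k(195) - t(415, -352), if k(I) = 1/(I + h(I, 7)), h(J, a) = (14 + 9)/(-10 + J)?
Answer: -5378417/36098 ≈ -148.99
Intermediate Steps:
h(J, a) = 23/(-10 + J)
t(z, r) = 149 (t(z, r) = 259 - 110 = 149)
k(I) = 1/(I + 23/(-10 + I))
k(195) - t(415, -352) = (-10 + 195)/(23 + 195*(-10 + 195)) - 1*149 = 185/(23 + 195*185) - 149 = 185/(23 + 36075) - 149 = 185/36098 - 149 = -5378417/36098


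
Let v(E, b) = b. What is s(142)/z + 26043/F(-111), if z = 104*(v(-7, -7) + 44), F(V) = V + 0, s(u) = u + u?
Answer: -225635/962 ≈ -234.55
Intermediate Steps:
s(u) = 2*u
F(V) = V
z = 3848 (z = 104*(-7 + 44) = 104*37 = 3848)
s(142)/z + 26043/F(-111) = (2*142)/3848 + 26043/(-111) = 284*(1/3848) + 26043*(-1/111) = 71/962 - 8681/37 = -225635/962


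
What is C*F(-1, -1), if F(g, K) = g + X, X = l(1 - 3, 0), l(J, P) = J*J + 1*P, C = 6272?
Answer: 18816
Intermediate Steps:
l(J, P) = P + J² (l(J, P) = J² + P = P + J²)
X = 4 (X = 0 + (1 - 3)² = 0 + (-2)² = 0 + 4 = 4)
F(g, K) = 4 + g (F(g, K) = g + 4 = 4 + g)
C*F(-1, -1) = 6272*(4 - 1) = 6272*3 = 18816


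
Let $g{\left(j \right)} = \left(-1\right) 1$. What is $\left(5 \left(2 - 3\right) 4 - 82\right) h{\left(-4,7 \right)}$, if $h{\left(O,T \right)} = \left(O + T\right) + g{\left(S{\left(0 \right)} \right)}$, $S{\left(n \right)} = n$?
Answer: $-204$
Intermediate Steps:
$g{\left(j \right)} = -1$
$h{\left(O,T \right)} = -1 + O + T$ ($h{\left(O,T \right)} = \left(O + T\right) - 1 = -1 + O + T$)
$\left(5 \left(2 - 3\right) 4 - 82\right) h{\left(-4,7 \right)} = \left(5 \left(2 - 3\right) 4 - 82\right) \left(-1 - 4 + 7\right) = \left(5 \left(\left(-1\right) 4\right) - 82\right) 2 = \left(5 \left(-4\right) - 82\right) 2 = \left(-20 - 82\right) 2 = \left(-102\right) 2 = -204$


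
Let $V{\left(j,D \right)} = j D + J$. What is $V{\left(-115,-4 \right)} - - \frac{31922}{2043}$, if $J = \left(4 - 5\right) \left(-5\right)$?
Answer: $\frac{981917}{2043} \approx 480.63$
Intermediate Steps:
$J = 5$ ($J = \left(-1\right) \left(-5\right) = 5$)
$V{\left(j,D \right)} = 5 + D j$ ($V{\left(j,D \right)} = j D + 5 = D j + 5 = 5 + D j$)
$V{\left(-115,-4 \right)} - - \frac{31922}{2043} = \left(5 - -460\right) - - \frac{31922}{2043} = \left(5 + 460\right) - \left(-31922\right) \frac{1}{2043} = 465 - - \frac{31922}{2043} = 465 + \frac{31922}{2043} = \frac{981917}{2043}$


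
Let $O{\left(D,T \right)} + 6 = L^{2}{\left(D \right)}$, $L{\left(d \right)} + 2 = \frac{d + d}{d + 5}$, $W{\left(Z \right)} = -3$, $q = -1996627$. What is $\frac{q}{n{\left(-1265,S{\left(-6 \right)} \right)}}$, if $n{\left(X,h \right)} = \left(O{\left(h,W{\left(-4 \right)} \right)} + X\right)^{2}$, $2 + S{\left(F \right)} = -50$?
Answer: $- \frac{9742902835987}{7882275236521} \approx -1.2361$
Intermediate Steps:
$L{\left(d \right)} = -2 + \frac{2 d}{5 + d}$ ($L{\left(d \right)} = -2 + \frac{d + d}{d + 5} = -2 + \frac{2 d}{5 + d}$)
$O{\left(D,T \right)} = -6 + \frac{100}{\left(5 + D\right)^{2}}$ ($O{\left(D,T \right)} = -6 + \left(- \frac{10}{5 + D}\right)^{2} = -6 + \frac{100}{\left(5 + D\right)^{2}}$)
$S{\left(F \right)} = -52$ ($S{\left(F \right)} = -2 - 50 = -52$)
$n{\left(X,h \right)} = \left(-6 + X + \frac{100}{\left(5 + h\right)^{2}}\right)^{2}$ ($n{\left(X,h \right)} = \left(\left(-6 + \frac{100}{\left(5 + h\right)^{2}}\right) + X\right)^{2} = \left(-6 + X + \frac{100}{\left(5 + h\right)^{2}}\right)^{2}$)
$\frac{q}{n{\left(-1265,S{\left(-6 \right)} \right)}} = - \frac{1996627}{\left(-6 - 1265 + \frac{100}{\left(5 - 52\right)^{2}}\right)^{2}} = - \frac{1996627}{\left(-6 - 1265 + \frac{100}{2209}\right)^{2}} = - \frac{1996627}{\left(- \frac{2807539}{2209}\right)^{2}} = - \frac{1996627}{\frac{7882275236521}{4879681}} = \left(-1996627\right) \frac{4879681}{7882275236521} = - \frac{9742902835987}{7882275236521}$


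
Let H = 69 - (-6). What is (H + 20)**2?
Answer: 9025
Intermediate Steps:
H = 75 (H = 69 - 1*(-6) = 69 + 6 = 75)
(H + 20)**2 = (75 + 20)**2 = 95**2 = 9025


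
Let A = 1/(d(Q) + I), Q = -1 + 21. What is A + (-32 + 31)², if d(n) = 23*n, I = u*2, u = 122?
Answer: 705/704 ≈ 1.0014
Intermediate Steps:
Q = 20
I = 244 (I = 122*2 = 244)
A = 1/704 (A = 1/(23*20 + 244) = 1/(460 + 244) = 1/704 ≈ 0.0014205)
A + (-32 + 31)² = 1/704 + (-32 + 31)² = 1/704 + (-1)² = 1/704 + 1 = 705/704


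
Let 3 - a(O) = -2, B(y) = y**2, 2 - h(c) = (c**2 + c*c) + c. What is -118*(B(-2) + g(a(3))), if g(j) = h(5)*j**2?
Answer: 155878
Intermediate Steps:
h(c) = 2 - c - 2*c**2 (h(c) = 2 - ((c**2 + c*c) + c) = 2 - ((c**2 + c**2) + c) = 2 - (2*c**2 + c) = 2 - (c + 2*c**2) = 2 + (-c - 2*c**2) = 2 - c - 2*c**2)
a(O) = 5 (a(O) = 3 - 1*(-2) = 3 + 2 = 5)
g(j) = -53*j**2 (g(j) = (2 - 1*5 - 2*5**2)*j**2 = (2 - 5 - 2*25)*j**2 = (2 - 5 - 50)*j**2 = -53*j**2)
-118*(B(-2) + g(a(3))) = -118*((-2)**2 - 53*5**2) = -118*(4 - 53*25) = -118*(4 - 1325) = -118*(-1321) = 155878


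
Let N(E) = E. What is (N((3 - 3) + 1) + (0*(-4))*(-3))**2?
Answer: 1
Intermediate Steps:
(N((3 - 3) + 1) + (0*(-4))*(-3))**2 = (((3 - 3) + 1) + (0*(-4))*(-3))**2 = ((0 + 1) + 0*(-3))**2 = (1 + 0)**2 = 1**2 = 1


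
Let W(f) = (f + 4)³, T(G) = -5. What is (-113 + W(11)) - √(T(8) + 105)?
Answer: 3252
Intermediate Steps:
W(f) = (4 + f)³
(-113 + W(11)) - √(T(8) + 105) = (-113 + (4 + 11)³) - √(-5 + 105) = (-113 + 15³) - √100 = (-113 + 3375) - 1*10 = 3262 - 10 = 3252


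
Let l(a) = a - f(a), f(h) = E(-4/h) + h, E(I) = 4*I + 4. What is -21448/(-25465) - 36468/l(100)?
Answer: 1934874959/203720 ≈ 9497.7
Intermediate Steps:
E(I) = 4 + 4*I
f(h) = 4 + h - 16/h (f(h) = (4 + 4*(-4/h)) + h = (4 - 16/h) + h = 4 + h - 16/h)
l(a) = -4 + 16/a (l(a) = a - (4 + a - 16/a) = a + (-4 - a + 16/a) = -4 + 16/a)
-21448/(-25465) - 36468/l(100) = -21448/(-25465) - 36468/(-4 + 16/100) = -21448*(-1/25465) - 36468/(-4 + 16*(1/100)) = 21448/25465 - 36468/(-4 + 4/25) = 21448/25465 - 36468/(-96/25) = 21448/25465 - 36468*(-25/96) = 21448/25465 + 75975/8 = 1934874959/203720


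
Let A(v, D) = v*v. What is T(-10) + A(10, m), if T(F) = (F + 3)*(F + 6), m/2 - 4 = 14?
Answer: 128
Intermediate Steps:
m = 36 (m = 8 + 2*14 = 8 + 28 = 36)
T(F) = (3 + F)*(6 + F)
A(v, D) = v²
T(-10) + A(10, m) = (18 + (-10)² + 9*(-10)) + 10² = (18 + 100 - 90) + 100 = 28 + 100 = 128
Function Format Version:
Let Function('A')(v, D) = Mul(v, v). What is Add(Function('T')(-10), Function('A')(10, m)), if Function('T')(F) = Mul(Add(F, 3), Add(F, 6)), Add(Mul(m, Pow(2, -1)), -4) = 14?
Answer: 128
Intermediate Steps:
m = 36 (m = Add(8, Mul(2, 14)) = Add(8, 28) = 36)
Function('T')(F) = Mul(Add(3, F), Add(6, F))
Function('A')(v, D) = Pow(v, 2)
Add(Function('T')(-10), Function('A')(10, m)) = Add(Add(18, Pow(-10, 2), Mul(9, -10)), Pow(10, 2)) = Add(Add(18, 100, -90), 100) = Add(28, 100) = 128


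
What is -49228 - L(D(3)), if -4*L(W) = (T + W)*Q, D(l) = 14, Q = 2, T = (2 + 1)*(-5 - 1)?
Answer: -49230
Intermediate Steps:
T = -18 (T = 3*(-6) = -18)
L(W) = 9 - W/2 (L(W) = -(-18 + W)*2/4 = -(-36 + 2*W)/4 = 9 - W/2)
-49228 - L(D(3)) = -49228 - (9 - 1/2*14) = -49228 - (9 - 7) = -49228 - 1*2 = -49228 - 2 = -49230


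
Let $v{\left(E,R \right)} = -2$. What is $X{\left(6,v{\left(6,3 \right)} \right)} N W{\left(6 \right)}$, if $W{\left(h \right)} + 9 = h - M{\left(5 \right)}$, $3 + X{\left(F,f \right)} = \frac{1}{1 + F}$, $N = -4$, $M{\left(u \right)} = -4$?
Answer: $\frac{80}{7} \approx 11.429$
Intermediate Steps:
$X{\left(F,f \right)} = -3 + \frac{1}{1 + F}$
$W{\left(h \right)} = -5 + h$ ($W{\left(h \right)} = -9 + \left(h - -4\right) = -9 + \left(h + 4\right) = -9 + \left(4 + h\right) = -5 + h$)
$X{\left(6,v{\left(6,3 \right)} \right)} N W{\left(6 \right)} = \frac{-2 - 18}{1 + 6} \left(-4\right) \left(-5 + 6\right) = \frac{-2 - 18}{7} \left(-4\right) 1 = \frac{1}{7} \left(-20\right) \left(-4\right) 1 = \left(- \frac{20}{7}\right) \left(-4\right) 1 = \frac{80}{7} \cdot 1 = \frac{80}{7}$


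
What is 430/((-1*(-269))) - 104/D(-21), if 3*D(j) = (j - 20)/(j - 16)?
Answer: -3087706/11029 ≈ -279.96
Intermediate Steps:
D(j) = (-20 + j)/(3*(-16 + j)) (D(j) = ((j - 20)/(j - 16))/3 = ((-20 + j)/(-16 + j))/3 = (-20 + j)/(3*(-16 + j)))
430/((-1*(-269))) - 104/D(-21) = 430/((-1*(-269))) - 104*3*(-16 - 21)/(-20 - 21) = 430/269 - 104/((⅓)*(-41)/(-37)) = 430*(1/269) - 104/((⅓)*(-1/37)*(-41)) = 430/269 - 104/41/111 = 430/269 - 104*111/41 = 430/269 - 11544/41 = -3087706/11029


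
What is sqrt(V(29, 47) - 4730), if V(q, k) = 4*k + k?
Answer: I*sqrt(4495) ≈ 67.045*I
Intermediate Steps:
V(q, k) = 5*k
sqrt(V(29, 47) - 4730) = sqrt(5*47 - 4730) = sqrt(235 - 4730) = sqrt(-4495) = I*sqrt(4495)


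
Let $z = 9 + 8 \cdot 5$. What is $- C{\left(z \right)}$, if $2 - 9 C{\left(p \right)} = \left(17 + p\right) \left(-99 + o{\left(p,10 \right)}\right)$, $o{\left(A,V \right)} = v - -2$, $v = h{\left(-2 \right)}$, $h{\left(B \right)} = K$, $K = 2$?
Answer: $- \frac{6272}{9} \approx -696.89$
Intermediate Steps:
$h{\left(B \right)} = 2$
$v = 2$
$o{\left(A,V \right)} = 4$ ($o{\left(A,V \right)} = 2 - -2 = 2 + 2 = 4$)
$z = 49$ ($z = 9 + 40 = 49$)
$C{\left(p \right)} = \frac{539}{3} + \frac{95 p}{9}$ ($C{\left(p \right)} = \frac{2}{9} - \frac{\left(17 + p\right) \left(-99 + 4\right)}{9} = \frac{2}{9} - \frac{\left(17 + p\right) \left(-95\right)}{9} = \frac{2}{9} - \frac{-1615 - 95 p}{9} = \frac{2}{9} + \left(\frac{1615}{9} + \frac{95 p}{9}\right) = \frac{539}{3} + \frac{95 p}{9}$)
$- C{\left(z \right)} = - (\frac{539}{3} + \frac{95}{9} \cdot 49) = - (\frac{539}{3} + \frac{4655}{9}) = \left(-1\right) \frac{6272}{9} = - \frac{6272}{9}$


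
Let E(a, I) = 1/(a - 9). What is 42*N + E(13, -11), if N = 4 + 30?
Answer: 5713/4 ≈ 1428.3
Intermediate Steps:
E(a, I) = 1/(-9 + a)
N = 34
42*N + E(13, -11) = 42*34 + 1/(-9 + 13) = 1428 + 1/4 = 1428 + ¼ = 5713/4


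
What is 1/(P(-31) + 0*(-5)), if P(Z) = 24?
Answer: 1/24 ≈ 0.041667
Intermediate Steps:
1/(P(-31) + 0*(-5)) = 1/(24 + 0*(-5)) = 1/(24 + 0) = 1/24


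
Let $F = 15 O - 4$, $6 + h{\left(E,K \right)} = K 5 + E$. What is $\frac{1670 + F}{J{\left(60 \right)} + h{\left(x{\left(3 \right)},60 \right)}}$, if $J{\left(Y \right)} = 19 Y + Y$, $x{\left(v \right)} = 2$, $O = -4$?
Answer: $\frac{73}{68} \approx 1.0735$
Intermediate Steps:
$h{\left(E,K \right)} = -6 + E + 5 K$ ($h{\left(E,K \right)} = -6 + \left(K 5 + E\right) = -6 + \left(5 K + E\right) = -6 + \left(E + 5 K\right) = -6 + E + 5 K$)
$F = -64$ ($F = 15 \left(-4\right) - 4 = -60 - 4 = -64$)
$J{\left(Y \right)} = 20 Y$
$\frac{1670 + F}{J{\left(60 \right)} + h{\left(x{\left(3 \right)},60 \right)}} = \frac{1670 - 64}{20 \cdot 60 + \left(-6 + 2 + 5 \cdot 60\right)} = \frac{1606}{1200 + \left(-6 + 2 + 300\right)} = \frac{1606}{1200 + 296} = \frac{1606}{1496} = 1606 \cdot \frac{1}{1496} = \frac{73}{68}$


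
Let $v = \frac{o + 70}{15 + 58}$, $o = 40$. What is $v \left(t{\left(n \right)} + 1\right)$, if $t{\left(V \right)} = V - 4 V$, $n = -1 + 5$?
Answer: $- \frac{1210}{73} \approx -16.575$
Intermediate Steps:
$v = \frac{110}{73}$ ($v = \frac{40 + 70}{15 + 58} = \frac{110}{73} \approx 1.5068$)
$n = 4$
$t{\left(V \right)} = - 3 V$
$v \left(t{\left(n \right)} + 1\right) = \frac{110 \left(\left(-3\right) 4 + 1\right)}{73} = \frac{110 \left(-12 + 1\right)}{73} = \frac{110}{73} \left(-11\right) = - \frac{1210}{73}$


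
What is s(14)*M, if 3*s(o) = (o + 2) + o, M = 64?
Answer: 640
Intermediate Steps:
s(o) = 2/3 + 2*o/3 (s(o) = ((o + 2) + o)/3 = ((2 + o) + o)/3 = (2 + 2*o)/3 = 2/3 + 2*o/3)
s(14)*M = (2/3 + (2/3)*14)*64 = (2/3 + 28/3)*64 = 10*64 = 640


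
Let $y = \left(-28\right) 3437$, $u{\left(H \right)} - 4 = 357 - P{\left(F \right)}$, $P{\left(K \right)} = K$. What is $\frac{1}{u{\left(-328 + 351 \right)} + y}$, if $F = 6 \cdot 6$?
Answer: $- \frac{1}{95911} \approx -1.0426 \cdot 10^{-5}$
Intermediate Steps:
$F = 36$
$u{\left(H \right)} = 325$ ($u{\left(H \right)} = 4 + \left(357 - 36\right) = 4 + 321 = 325$)
$y = -96236$
$\frac{1}{u{\left(-328 + 351 \right)} + y} = \frac{1}{325 - 96236} = \frac{1}{-95911} = - \frac{1}{95911}$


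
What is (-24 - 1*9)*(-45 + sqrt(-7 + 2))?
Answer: 1485 - 33*I*sqrt(5) ≈ 1485.0 - 73.79*I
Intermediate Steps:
(-24 - 1*9)*(-45 + sqrt(-7 + 2)) = (-24 - 9)*(-45 + sqrt(-5)) = -33*(-45 + I*sqrt(5)) = 1485 - 33*I*sqrt(5)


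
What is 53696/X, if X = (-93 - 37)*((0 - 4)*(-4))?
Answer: -1678/65 ≈ -25.815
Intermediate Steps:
X = -2080 (X = -(-520)*(-4) = -130*16 = -2080)
53696/X = 53696/(-2080) = 53696*(-1/2080) = -1678/65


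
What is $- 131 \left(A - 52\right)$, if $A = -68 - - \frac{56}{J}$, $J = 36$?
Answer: $\frac{139646}{9} \approx 15516.0$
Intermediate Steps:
$A = - \frac{598}{9}$ ($A = -68 - - \frac{56}{36} = -68 - \left(-56\right) \frac{1}{36} = -68 - - \frac{14}{9} = -68 + \frac{14}{9} = - \frac{598}{9} \approx -66.444$)
$- 131 \left(A - 52\right) = - 131 \left(- \frac{598}{9} - 52\right) = \left(-131\right) \left(- \frac{1066}{9}\right) = \frac{139646}{9}$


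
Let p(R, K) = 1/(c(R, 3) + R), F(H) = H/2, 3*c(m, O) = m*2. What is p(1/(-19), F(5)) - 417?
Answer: -2142/5 ≈ -428.40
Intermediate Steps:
c(m, O) = 2*m/3 (c(m, O) = (m*2)/3 = (2*m)/3 = 2*m/3)
F(H) = H/2 (F(H) = H*(½) = H/2)
p(R, K) = 3/(5*R) (p(R, K) = 1/(2*R/3 + R) = 1/(5*R/3) = 3/(5*R))
p(1/(-19), F(5)) - 417 = 3/(5*(1/(-19))) - 417 = 3/(5*(-1/19)) - 417 = (⅗)*(-19) - 417 = -57/5 - 417 = -2142/5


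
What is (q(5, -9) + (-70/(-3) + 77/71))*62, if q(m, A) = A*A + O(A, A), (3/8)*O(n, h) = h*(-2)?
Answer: 2026036/213 ≈ 9511.9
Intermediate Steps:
O(n, h) = -16*h/3 (O(n, h) = 8*(h*(-2))/3 = 8*(-2*h)/3 = -16*h/3)
q(m, A) = A**2 - 16*A/3 (q(m, A) = A*A - 16*A/3 = A**2 - 16*A/3)
(q(5, -9) + (-70/(-3) + 77/71))*62 = ((1/3)*(-9)*(-16 + 3*(-9)) + (-70/(-3) + 77/71))*62 = ((1/3)*(-9)*(-16 - 27) + (-70*(-1/3) + 77*(1/71)))*62 = ((1/3)*(-9)*(-43) + (70/3 + 77/71))*62 = (129 + 5201/213)*62 = (32678/213)*62 = 2026036/213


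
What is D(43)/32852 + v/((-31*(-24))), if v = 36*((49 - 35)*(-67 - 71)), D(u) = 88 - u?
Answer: -95203701/1018412 ≈ -93.483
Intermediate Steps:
v = -69552 (v = 36*(14*(-138)) = 36*(-1932) = -69552)
D(43)/32852 + v/((-31*(-24))) = (88 - 1*43)/32852 - 69552/((-31*(-24))) = (88 - 43)*(1/32852) - 69552/744 = 45*(1/32852) - 69552*1/744 = 45/32852 - 2898/31 = -95203701/1018412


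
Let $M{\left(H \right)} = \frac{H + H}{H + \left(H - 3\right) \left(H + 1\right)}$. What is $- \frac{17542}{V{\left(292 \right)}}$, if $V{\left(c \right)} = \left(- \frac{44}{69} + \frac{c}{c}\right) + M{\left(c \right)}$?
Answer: $- \frac{34282102554}{721507} \approx -47515.0$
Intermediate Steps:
$M{\left(H \right)} = \frac{2 H}{H + \left(1 + H\right) \left(-3 + H\right)}$ ($M{\left(H \right)} = \frac{2 H}{H + \left(-3 + H\right) \left(1 + H\right)} = \frac{2 H}{H + \left(1 + H\right) \left(-3 + H\right)}$)
$V{\left(c \right)} = \frac{25}{69} + \frac{2 c}{-3 + c^{2} - c}$ ($V{\left(c \right)} = \left(- \frac{44}{69} + \frac{c}{c}\right) + \frac{2 c}{-3 + c^{2} - c} = \left(\left(-44\right) \frac{1}{69} + 1\right) + \frac{2 c}{-3 + c^{2} - c} = \left(- \frac{44}{69} + 1\right) + \frac{2 c}{-3 + c^{2} - c} = \frac{25}{69} + \frac{2 c}{-3 + c^{2} - c}$)
$- \frac{17542}{V{\left(292 \right)}} = - \frac{17542}{\frac{1}{69} \frac{1}{3 + 292 - 292^{2}} \left(75 - 32996 - 25 \cdot 292^{2}\right)} = - \frac{17542}{\frac{1}{69} \frac{1}{3 + 292 - 85264} \left(75 - 32996 - 2131600\right)} = - \frac{17542}{\frac{1}{69} \frac{1}{-84969} \left(-2164521\right)} = - \frac{17542}{\frac{1}{69} \left(- \frac{1}{84969}\right) \left(-2164521\right)} = - \frac{17542}{\frac{721507}{1954287}} = \left(-17542\right) \frac{1954287}{721507} = - \frac{34282102554}{721507}$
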